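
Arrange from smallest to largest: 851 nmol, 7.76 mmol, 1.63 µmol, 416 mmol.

851 nmol = 0.000000851 mol
7.76 mmol = 0.00776 mol
1.63 µmol = 0.00000163 mol
416 mmol = 0.416 mol

851 nmol < 1.63 µmol < 7.76 mmol < 416 mmol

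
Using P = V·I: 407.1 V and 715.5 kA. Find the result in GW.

407.1 × 715.5 × 10³ = 291280.05 × 10³ W

0.29128005 GW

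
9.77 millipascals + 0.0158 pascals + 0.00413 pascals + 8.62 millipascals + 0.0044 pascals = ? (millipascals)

In millipascals:
  9.77 millipascals → 9.77
  0.0158 pascals = 0.0158e3 millipascals = 15.8
  0.00413 pascals = 0.00413e3 millipascals = 4.13
  8.62 millipascals → 8.62
  0.0044 pascals = 0.0044e3 millipascals = 4.4
Sum: 9.77 + 15.8 + 4.13 + 8.62 + 4.4 = 42.72

42.72 millipascals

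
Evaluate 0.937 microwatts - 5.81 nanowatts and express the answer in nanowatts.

931.19 nanowatts

In nanowatts:
  0.937 microwatts = 0.937 × 10^3 nanowatts = 937
  5.81 nanowatts → 5.81
Difference: 937 - 5.81 = 931.19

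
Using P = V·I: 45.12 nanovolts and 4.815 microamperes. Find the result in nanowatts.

0.0002172528 nanowatts

45.12 × 10^-9 × 4.815 × 10^-6 = 217.2528 × 10^-15 W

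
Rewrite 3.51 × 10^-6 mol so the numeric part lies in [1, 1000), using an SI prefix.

= 3.51 × 10^-6 mol; 10^-6 is micro.

3.51 umol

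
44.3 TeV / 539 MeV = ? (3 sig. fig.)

82200

(44.3 × 10^12) / (539 × 10^6) = 0.08219 × 10^6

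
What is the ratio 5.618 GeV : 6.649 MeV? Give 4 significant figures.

844.9

(5.618 × 10^9) / (6.649 × 10^6) = 0.84494 × 10^3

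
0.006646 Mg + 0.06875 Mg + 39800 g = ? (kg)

115.196 kg

In kg:
  0.006646 Mg = 0.006646e3 kg = 6.646
  0.06875 Mg = 0.06875e3 kg = 68.75
  39800 g = 39800e-3 kg = 39.8
Sum: 6.646 + 68.75 + 39.8 = 115.196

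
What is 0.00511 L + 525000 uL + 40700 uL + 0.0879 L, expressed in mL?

658.71 mL

In mL:
  0.00511 L = 0.00511e3 mL = 5.11
  525000 uL = 525000e-3 mL = 525
  40700 uL = 40700e-3 mL = 40.7
  0.0879 L = 0.0879e3 mL = 87.9
Sum: 5.11 + 525 + 40.7 + 87.9 = 658.71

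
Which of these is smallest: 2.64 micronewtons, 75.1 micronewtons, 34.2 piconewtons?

34.2 piconewtons

2.64 micronewtons = 0.00000264 newtons
75.1 micronewtons = 0.0000751 newtons
34.2 piconewtons = 0.0000000000342 newtons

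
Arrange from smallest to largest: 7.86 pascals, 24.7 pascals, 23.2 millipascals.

7.86 pascals = 7.86 pascals
24.7 pascals = 24.7 pascals
23.2 millipascals = 0.0232 pascals

23.2 millipascals < 7.86 pascals < 24.7 pascals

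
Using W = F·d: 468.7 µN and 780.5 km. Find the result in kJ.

468.7 × 10⁻⁶ × 780.5 × 10³ = 365820.35 × 10⁻³ J

0.36582035 kJ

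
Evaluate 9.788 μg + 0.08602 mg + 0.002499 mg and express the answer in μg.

In μg:
  9.788 μg → 9.788
  0.08602 mg = 0.08602e3 μg = 86.02
  0.002499 mg = 0.002499e3 μg = 2.499
Sum: 9.788 + 86.02 + 2.499 = 98.307

98.307 μg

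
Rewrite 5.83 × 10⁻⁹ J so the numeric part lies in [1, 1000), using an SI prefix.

5.83 nJ

= 5.83 × 10⁻⁹ J; 10⁻⁹ is nano.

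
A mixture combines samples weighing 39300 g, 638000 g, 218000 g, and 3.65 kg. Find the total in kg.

898.95 kg

In kg:
  39300 g = 39300e-3 kg = 39.3
  638000 g = 638000e-3 kg = 638
  218000 g = 218000e-3 kg = 218
  3.65 kg → 3.65
Sum: 39.3 + 638 + 218 + 3.65 = 898.95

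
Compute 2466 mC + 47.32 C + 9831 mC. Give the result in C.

In C:
  2466 mC = 2466 × 10⁻³ C = 2.466
  47.32 C → 47.32
  9831 mC = 9831 × 10⁻³ C = 9.831
Sum: 2.466 + 47.32 + 9.831 = 59.617

59.617 C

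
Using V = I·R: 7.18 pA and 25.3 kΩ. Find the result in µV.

7.18 × 10^-12 × 25.3 × 10^3 = 181.654 × 10^-9 V

0.181654 µV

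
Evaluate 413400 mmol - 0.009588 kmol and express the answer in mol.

In mol:
  413400 mmol = 413400e-3 mol = 413.4
  0.009588 kmol = 0.009588e3 mol = 9.588
Difference: 413.4 - 9.588 = 403.812

403.812 mol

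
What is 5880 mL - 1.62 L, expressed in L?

4.26 L

In L:
  5880 mL = 5880e-3 L = 5.88
  1.62 L → 1.62
Difference: 5.88 - 1.62 = 4.26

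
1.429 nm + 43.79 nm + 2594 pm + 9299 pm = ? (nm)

57.112 nm

In nm:
  1.429 nm → 1.429
  43.79 nm → 43.79
  2594 pm = 2594 × 10^-3 nm = 2.594
  9299 pm = 9299 × 10^-3 nm = 9.299
Sum: 1.429 + 43.79 + 2.594 + 9.299 = 57.112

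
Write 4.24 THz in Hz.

4240000000000 Hz

tera = 10^12, (no prefix) = 10^0; factor is 10^12.
4.24 × 10^12 = 4240000000000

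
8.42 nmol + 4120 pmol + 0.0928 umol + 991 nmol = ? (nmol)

1096.34 nmol

In nmol:
  8.42 nmol → 8.42
  4120 pmol = 4120 × 10⁻³ nmol = 4.12
  0.0928 umol = 0.0928 × 10³ nmol = 92.8
  991 nmol → 991
Sum: 8.42 + 4.12 + 92.8 + 991 = 1096.34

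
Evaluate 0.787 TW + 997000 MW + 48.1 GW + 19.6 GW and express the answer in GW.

1851.7 GW

In GW:
  0.787 TW = 0.787e3 GW = 787
  997000 MW = 997000e-3 GW = 997
  48.1 GW → 48.1
  19.6 GW → 19.6
Sum: 787 + 997 + 48.1 + 19.6 = 1851.7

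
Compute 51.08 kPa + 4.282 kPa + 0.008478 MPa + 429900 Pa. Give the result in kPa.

493.74 kPa

In kPa:
  51.08 kPa → 51.08
  4.282 kPa → 4.282
  0.008478 MPa = 0.008478e3 kPa = 8.478
  429900 Pa = 429900e-3 kPa = 429.9
Sum: 51.08 + 4.282 + 8.478 + 429.9 = 493.74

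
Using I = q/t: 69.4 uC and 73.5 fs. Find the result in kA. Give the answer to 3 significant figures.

(69.4 × 10^-6) / (73.5 × 10^-15) = 0.94422 × 10^9 A

944000 kA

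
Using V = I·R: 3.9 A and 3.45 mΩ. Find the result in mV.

3.9 × 3.45 × 10^-3 = 13.455 × 10^-3 V

13.455 mV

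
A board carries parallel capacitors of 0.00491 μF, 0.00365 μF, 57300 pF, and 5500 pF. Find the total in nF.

In nF:
  0.00491 μF = 0.00491e3 nF = 4.91
  0.00365 μF = 0.00365e3 nF = 3.65
  57300 pF = 57300e-3 nF = 57.3
  5500 pF = 5500e-3 nF = 5.5
Sum: 4.91 + 3.65 + 57.3 + 5.5 = 71.36

71.36 nF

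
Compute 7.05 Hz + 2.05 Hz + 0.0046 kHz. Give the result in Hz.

13.7 Hz

In Hz:
  7.05 Hz → 7.05
  2.05 Hz → 2.05
  0.0046 kHz = 0.0046 × 10^3 Hz = 4.6
Sum: 7.05 + 2.05 + 4.6 = 13.7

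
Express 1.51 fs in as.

femto = 1e-15, atto = 1e-18; factor is 1e3.
1.51 × 1e3 = 1510

1510 as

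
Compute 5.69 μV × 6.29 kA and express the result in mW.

35.7901 mW

5.69e-6 × 6.29e3 = 35.7901e-3 W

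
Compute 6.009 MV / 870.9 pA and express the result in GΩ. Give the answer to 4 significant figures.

(6.009e6) / (870.9e-12) = 0.00689976e18 Ω

6900000 GΩ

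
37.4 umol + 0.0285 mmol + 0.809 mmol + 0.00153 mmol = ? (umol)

In umol:
  37.4 umol → 37.4
  0.0285 mmol = 0.0285e3 umol = 28.5
  0.809 mmol = 0.809e3 umol = 809
  0.00153 mmol = 0.00153e3 umol = 1.53
Sum: 37.4 + 28.5 + 809 + 1.53 = 876.43

876.43 umol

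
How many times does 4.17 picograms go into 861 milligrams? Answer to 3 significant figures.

(861 × 10^-3) / (4.17 × 10^-12) = 206.5 × 10^9

206000000000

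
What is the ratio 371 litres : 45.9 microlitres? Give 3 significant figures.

8080000

(371) / (45.9 × 10^-6) = 8.083 × 10^6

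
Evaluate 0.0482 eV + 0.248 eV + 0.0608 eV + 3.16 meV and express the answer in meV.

360.16 meV

In meV:
  0.0482 eV = 0.0482 × 10^3 meV = 48.2
  0.248 eV = 0.248 × 10^3 meV = 248
  0.0608 eV = 0.0608 × 10^3 meV = 60.8
  3.16 meV → 3.16
Sum: 48.2 + 248 + 60.8 + 3.16 = 360.16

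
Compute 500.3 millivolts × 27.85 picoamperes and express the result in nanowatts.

500.3 × 10⁻³ × 27.85 × 10⁻¹² = 13933.355 × 10⁻¹⁵ W

0.013933355 nanowatts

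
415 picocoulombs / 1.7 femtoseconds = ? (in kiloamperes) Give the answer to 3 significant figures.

244 kiloamperes

(415 × 10^-12) / (1.7 × 10^-15) = 244.12 × 10^3 A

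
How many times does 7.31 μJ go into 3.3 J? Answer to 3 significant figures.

451000

(3.3) / (7.31e-6) = 0.4514e6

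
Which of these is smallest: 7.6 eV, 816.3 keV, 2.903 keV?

7.6 eV

7.6 eV = 7.6 eV
816.3 keV = 816300 eV
2.903 keV = 2903 eV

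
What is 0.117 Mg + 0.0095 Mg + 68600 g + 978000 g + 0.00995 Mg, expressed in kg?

1183.05 kg

In kg:
  0.117 Mg = 0.117e3 kg = 117
  0.0095 Mg = 0.0095e3 kg = 9.5
  68600 g = 68600e-3 kg = 68.6
  978000 g = 978000e-3 kg = 978
  0.00995 Mg = 0.00995e3 kg = 9.95
Sum: 117 + 9.5 + 68.6 + 978 + 9.95 = 1183.05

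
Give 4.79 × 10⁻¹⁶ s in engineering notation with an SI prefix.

= 479 × 10⁻¹⁸ s; 10⁻¹⁸ is atto.

479 as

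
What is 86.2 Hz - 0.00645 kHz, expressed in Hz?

In Hz:
  86.2 Hz → 86.2
  0.00645 kHz = 0.00645 × 10^3 Hz = 6.45
Difference: 86.2 - 6.45 = 79.75

79.75 Hz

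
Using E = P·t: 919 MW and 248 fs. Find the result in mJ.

0.227912 mJ

919 × 10^6 × 248 × 10^-15 = 227912 × 10^-9 J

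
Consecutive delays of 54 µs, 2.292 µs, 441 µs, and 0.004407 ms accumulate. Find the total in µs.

In µs:
  54 µs → 54
  2.292 µs → 2.292
  441 µs → 441
  0.004407 ms = 0.004407e3 µs = 4.407
Sum: 54 + 2.292 + 441 + 4.407 = 501.699

501.699 µs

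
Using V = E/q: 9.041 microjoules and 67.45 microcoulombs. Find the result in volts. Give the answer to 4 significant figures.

0.1340 volts

(9.041 × 10⁻⁶) / (67.45 × 10⁻⁶) = 0.13404 V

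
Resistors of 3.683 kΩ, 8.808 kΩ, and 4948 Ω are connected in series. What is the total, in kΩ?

17.439 kΩ

In kΩ:
  3.683 kΩ → 3.683
  8.808 kΩ → 8.808
  4948 Ω = 4948 × 10^-3 kΩ = 4.948
Sum: 3.683 + 8.808 + 4.948 = 17.439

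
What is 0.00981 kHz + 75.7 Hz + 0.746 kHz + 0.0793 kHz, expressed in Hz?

In Hz:
  0.00981 kHz = 0.00981e3 Hz = 9.81
  75.7 Hz → 75.7
  0.746 kHz = 0.746e3 Hz = 746
  0.0793 kHz = 0.0793e3 Hz = 79.3
Sum: 9.81 + 75.7 + 746 + 79.3 = 910.81

910.81 Hz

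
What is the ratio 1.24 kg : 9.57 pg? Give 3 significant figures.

(1.24 × 10^3) / (9.57 × 10^-12) = 0.1296 × 10^15

130000000000000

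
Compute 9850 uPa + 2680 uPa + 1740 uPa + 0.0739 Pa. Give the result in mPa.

In mPa:
  9850 uPa = 9850 × 10^-3 mPa = 9.85
  2680 uPa = 2680 × 10^-3 mPa = 2.68
  1740 uPa = 1740 × 10^-3 mPa = 1.74
  0.0739 Pa = 0.0739 × 10^3 mPa = 73.9
Sum: 9.85 + 2.68 + 1.74 + 73.9 = 88.17

88.17 mPa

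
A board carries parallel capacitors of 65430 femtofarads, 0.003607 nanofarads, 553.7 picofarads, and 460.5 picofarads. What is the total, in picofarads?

1083.237 picofarads

In picofarads:
  65430 femtofarads = 65430e-3 picofarads = 65.43
  0.003607 nanofarads = 0.003607e3 picofarads = 3.607
  553.7 picofarads → 553.7
  460.5 picofarads → 460.5
Sum: 65.43 + 3.607 + 553.7 + 460.5 = 1083.237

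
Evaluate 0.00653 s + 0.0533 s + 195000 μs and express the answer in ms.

254.83 ms

In ms:
  0.00653 s = 0.00653e3 ms = 6.53
  0.0533 s = 0.0533e3 ms = 53.3
  195000 μs = 195000e-3 ms = 195
Sum: 6.53 + 53.3 + 195 = 254.83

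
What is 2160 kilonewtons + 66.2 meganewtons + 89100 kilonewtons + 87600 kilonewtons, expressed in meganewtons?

In meganewtons:
  2160 kilonewtons = 2160 × 10⁻³ meganewtons = 2.16
  66.2 meganewtons → 66.2
  89100 kilonewtons = 89100 × 10⁻³ meganewtons = 89.1
  87600 kilonewtons = 87600 × 10⁻³ meganewtons = 87.6
Sum: 2.16 + 66.2 + 89.1 + 87.6 = 245.06

245.06 meganewtons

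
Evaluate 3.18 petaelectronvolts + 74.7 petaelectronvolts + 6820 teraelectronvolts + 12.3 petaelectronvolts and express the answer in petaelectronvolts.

In petaelectronvolts:
  3.18 petaelectronvolts → 3.18
  74.7 petaelectronvolts → 74.7
  6820 teraelectronvolts = 6820 × 10^-3 petaelectronvolts = 6.82
  12.3 petaelectronvolts → 12.3
Sum: 3.18 + 74.7 + 6.82 + 12.3 = 97

97 petaelectronvolts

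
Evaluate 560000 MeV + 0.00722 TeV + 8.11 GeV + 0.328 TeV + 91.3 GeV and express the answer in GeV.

994.63 GeV

In GeV:
  560000 MeV = 560000e-3 GeV = 560
  0.00722 TeV = 0.00722e3 GeV = 7.22
  8.11 GeV → 8.11
  0.328 TeV = 0.328e3 GeV = 328
  91.3 GeV → 91.3
Sum: 560 + 7.22 + 8.11 + 328 + 91.3 = 994.63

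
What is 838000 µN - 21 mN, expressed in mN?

817 mN

In mN:
  838000 µN = 838000 × 10⁻³ mN = 838
  21 mN → 21
Difference: 838 - 21 = 817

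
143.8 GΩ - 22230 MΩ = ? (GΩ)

In GΩ:
  143.8 GΩ → 143.8
  22230 MΩ = 22230e-3 GΩ = 22.23
Difference: 143.8 - 22.23 = 121.57

121.57 GΩ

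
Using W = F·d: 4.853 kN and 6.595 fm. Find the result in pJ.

32.005535 pJ

4.853 × 10^3 × 6.595 × 10^-15 = 32.005535 × 10^-12 J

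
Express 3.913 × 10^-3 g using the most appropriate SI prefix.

3.913 mg

= 3.913 × 10^-3 g; 10^-3 is milli.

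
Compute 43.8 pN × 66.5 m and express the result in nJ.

2.9127 nJ

43.8 × 10⁻¹² × 66.5 = 2912.7 × 10⁻¹² J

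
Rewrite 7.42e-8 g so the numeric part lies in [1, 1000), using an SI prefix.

= 74.2e-9 g; 1e-9 is nano.

74.2 ng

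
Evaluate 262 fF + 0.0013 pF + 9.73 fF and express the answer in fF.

273.03 fF

In fF:
  262 fF → 262
  0.0013 pF = 0.0013 × 10^3 fF = 1.3
  9.73 fF → 9.73
Sum: 262 + 1.3 + 9.73 = 273.03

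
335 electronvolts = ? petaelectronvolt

0.000000000000335 petaelectronvolts

(no prefix) = 1e0, peta = 1e15; factor is 1e-15.
335 × 1e-15 = 0.000000000000335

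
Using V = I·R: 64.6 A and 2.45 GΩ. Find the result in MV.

64.6 × 2.45 × 10^9 = 158.27 × 10^9 V

158270 MV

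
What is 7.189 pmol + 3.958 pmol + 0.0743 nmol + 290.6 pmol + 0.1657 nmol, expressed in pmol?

541.747 pmol

In pmol:
  7.189 pmol → 7.189
  3.958 pmol → 3.958
  0.0743 nmol = 0.0743e3 pmol = 74.3
  290.6 pmol → 290.6
  0.1657 nmol = 0.1657e3 pmol = 165.7
Sum: 7.189 + 3.958 + 74.3 + 290.6 + 165.7 = 541.747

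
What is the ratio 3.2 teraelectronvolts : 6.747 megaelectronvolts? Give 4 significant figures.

(3.2e12) / (6.747e6) = 0.47428e6

474300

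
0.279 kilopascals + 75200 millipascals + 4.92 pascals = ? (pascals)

In pascals:
  0.279 kilopascals = 0.279 × 10^3 pascals = 279
  75200 millipascals = 75200 × 10^-3 pascals = 75.2
  4.92 pascals → 4.92
Sum: 279 + 75.2 + 4.92 = 359.12

359.12 pascals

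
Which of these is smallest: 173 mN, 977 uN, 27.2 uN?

27.2 uN

173 mN = 0.173 N
977 uN = 0.000977 N
27.2 uN = 0.0000272 N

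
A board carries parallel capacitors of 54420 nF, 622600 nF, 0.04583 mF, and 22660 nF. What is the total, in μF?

745.51 μF

In μF:
  54420 nF = 54420e-3 μF = 54.42
  622600 nF = 622600e-3 μF = 622.6
  0.04583 mF = 0.04583e3 μF = 45.83
  22660 nF = 22660e-3 μF = 22.66
Sum: 54.42 + 622.6 + 45.83 + 22.66 = 745.51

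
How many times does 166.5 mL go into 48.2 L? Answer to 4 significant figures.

(48.2) / (166.5e-3) = 0.28949e3

289.5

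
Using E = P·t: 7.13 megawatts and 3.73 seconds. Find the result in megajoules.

26.5949 megajoules

7.13e6 × 3.73 = 26.5949e6 J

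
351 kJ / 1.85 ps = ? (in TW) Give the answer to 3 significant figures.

(351 × 10^3) / (1.85 × 10^-12) = 189.73 × 10^15 W

190000 TW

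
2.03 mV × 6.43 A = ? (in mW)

2.03 × 10⁻³ × 6.43 = 13.0529 × 10⁻³ W

13.0529 mW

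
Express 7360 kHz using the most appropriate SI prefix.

7.36 MHz

= 7.36 × 10^6 Hz; 10^6 is mega.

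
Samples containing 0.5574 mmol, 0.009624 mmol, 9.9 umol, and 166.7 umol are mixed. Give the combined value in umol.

743.624 umol

In umol:
  0.5574 mmol = 0.5574e3 umol = 557.4
  0.009624 mmol = 0.009624e3 umol = 9.624
  9.9 umol → 9.9
  166.7 umol → 166.7
Sum: 557.4 + 9.624 + 9.9 + 166.7 = 743.624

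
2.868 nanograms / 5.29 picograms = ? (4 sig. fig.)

(2.868 × 10⁻⁹) / (5.29 × 10⁻¹²) = 0.54216 × 10³

542.2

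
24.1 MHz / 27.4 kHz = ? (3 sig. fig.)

880

(24.1 × 10⁶) / (27.4 × 10³) = 0.8796 × 10³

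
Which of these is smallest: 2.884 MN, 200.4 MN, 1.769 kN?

2.884 MN = 2884000 N
200.4 MN = 200400000 N
1.769 kN = 1769 N

1.769 kN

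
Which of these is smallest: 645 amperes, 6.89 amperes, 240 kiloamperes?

645 amperes = 645 amperes
6.89 amperes = 6.89 amperes
240 kiloamperes = 240000 amperes

6.89 amperes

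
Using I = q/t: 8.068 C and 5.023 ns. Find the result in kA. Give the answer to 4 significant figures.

1606000 kA

(8.068) / (5.023e-9) = 1.60621e9 A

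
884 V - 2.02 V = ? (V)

881.98 V

In V:
  884 V → 884
  2.02 V → 2.02
Difference: 884 - 2.02 = 881.98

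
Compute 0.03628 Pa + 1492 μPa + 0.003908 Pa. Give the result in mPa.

41.68 mPa

In mPa:
  0.03628 Pa = 0.03628 × 10^3 mPa = 36.28
  1492 μPa = 1492 × 10^-3 mPa = 1.492
  0.003908 Pa = 0.003908 × 10^3 mPa = 3.908
Sum: 36.28 + 1.492 + 3.908 = 41.68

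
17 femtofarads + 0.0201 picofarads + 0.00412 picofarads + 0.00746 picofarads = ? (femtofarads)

In femtofarads:
  17 femtofarads → 17
  0.0201 picofarads = 0.0201 × 10³ femtofarads = 20.1
  0.00412 picofarads = 0.00412 × 10³ femtofarads = 4.12
  0.00746 picofarads = 0.00746 × 10³ femtofarads = 7.46
Sum: 17 + 20.1 + 4.12 + 7.46 = 48.68

48.68 femtofarads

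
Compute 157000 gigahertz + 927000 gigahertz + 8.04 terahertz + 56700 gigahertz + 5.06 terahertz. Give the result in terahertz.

In terahertz:
  157000 gigahertz = 157000 × 10^-3 terahertz = 157
  927000 gigahertz = 927000 × 10^-3 terahertz = 927
  8.04 terahertz → 8.04
  56700 gigahertz = 56700 × 10^-3 terahertz = 56.7
  5.06 terahertz → 5.06
Sum: 157 + 927 + 8.04 + 56.7 + 5.06 = 1153.8

1153.8 terahertz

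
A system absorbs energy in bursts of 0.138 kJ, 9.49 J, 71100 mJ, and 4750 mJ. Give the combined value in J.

In J:
  0.138 kJ = 0.138 × 10³ J = 138
  9.49 J → 9.49
  71100 mJ = 71100 × 10⁻³ J = 71.1
  4750 mJ = 4750 × 10⁻³ J = 4.75
Sum: 138 + 9.49 + 71.1 + 4.75 = 223.34

223.34 J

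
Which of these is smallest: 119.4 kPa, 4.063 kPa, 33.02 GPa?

119.4 kPa = 119400 Pa
4.063 kPa = 4063 Pa
33.02 GPa = 33020000000 Pa

4.063 kPa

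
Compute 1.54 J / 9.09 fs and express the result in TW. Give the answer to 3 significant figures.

(1.54) / (9.09 × 10⁻¹⁵) = 0.16942 × 10¹⁵ W

169 TW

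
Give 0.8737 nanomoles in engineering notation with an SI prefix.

873.7 picomoles

= 873.7 × 10⁻¹² moles; 10⁻¹² is pico.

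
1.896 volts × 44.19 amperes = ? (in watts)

1.896 × 44.19 = 83.78424 W

83.78424 watts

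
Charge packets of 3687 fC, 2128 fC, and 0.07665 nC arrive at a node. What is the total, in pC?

82.465 pC

In pC:
  3687 fC = 3687 × 10^-3 pC = 3.687
  2128 fC = 2128 × 10^-3 pC = 2.128
  0.07665 nC = 0.07665 × 10^3 pC = 76.65
Sum: 3.687 + 2.128 + 76.65 = 82.465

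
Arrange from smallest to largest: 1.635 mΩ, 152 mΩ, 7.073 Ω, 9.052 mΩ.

1.635 mΩ = 0.001635 Ω
152 mΩ = 0.152 Ω
7.073 Ω = 7.073 Ω
9.052 mΩ = 0.009052 Ω

1.635 mΩ < 9.052 mΩ < 152 mΩ < 7.073 Ω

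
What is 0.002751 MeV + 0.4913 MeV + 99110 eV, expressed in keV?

In keV:
  0.002751 MeV = 0.002751 × 10^3 keV = 2.751
  0.4913 MeV = 0.4913 × 10^3 keV = 491.3
  99110 eV = 99110 × 10^-3 keV = 99.11
Sum: 2.751 + 491.3 + 99.11 = 593.161

593.161 keV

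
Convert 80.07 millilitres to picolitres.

milli = 10^-3, pico = 10^-12; factor is 10^9.
80.07 × 10^9 = 80070000000

80070000000 picolitres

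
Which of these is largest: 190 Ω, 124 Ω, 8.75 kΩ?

190 Ω = 190 Ω
124 Ω = 124 Ω
8.75 kΩ = 8750 Ω

8.75 kΩ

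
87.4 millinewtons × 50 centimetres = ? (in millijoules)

87.4 × 10⁻³ × 50 × 10⁻² = 4370 × 10⁻⁵ J

43.7 millijoules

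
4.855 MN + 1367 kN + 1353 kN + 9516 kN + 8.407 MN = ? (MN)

In MN:
  4.855 MN → 4.855
  1367 kN = 1367e-3 MN = 1.367
  1353 kN = 1353e-3 MN = 1.353
  9516 kN = 9516e-3 MN = 9.516
  8.407 MN → 8.407
Sum: 4.855 + 1.367 + 1.353 + 9.516 + 8.407 = 25.498

25.498 MN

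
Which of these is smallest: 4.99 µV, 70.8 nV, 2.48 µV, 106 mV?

4.99 µV = 0.00000499 V
70.8 nV = 0.0000000708 V
2.48 µV = 0.00000248 V
106 mV = 0.106 V

70.8 nV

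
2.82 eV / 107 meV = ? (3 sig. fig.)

26.4

(2.82) / (107 × 10^-3) = 0.02636 × 10^3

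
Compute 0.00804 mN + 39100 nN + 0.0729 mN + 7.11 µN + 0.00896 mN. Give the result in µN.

136.11 µN

In µN:
  0.00804 mN = 0.00804 × 10³ µN = 8.04
  39100 nN = 39100 × 10⁻³ µN = 39.1
  0.0729 mN = 0.0729 × 10³ µN = 72.9
  7.11 µN → 7.11
  0.00896 mN = 0.00896 × 10³ µN = 8.96
Sum: 8.04 + 39.1 + 72.9 + 7.11 + 8.96 = 136.11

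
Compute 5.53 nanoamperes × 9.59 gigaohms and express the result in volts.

5.53 × 10^-9 × 9.59 × 10^9 = 53.0327 V

53.0327 volts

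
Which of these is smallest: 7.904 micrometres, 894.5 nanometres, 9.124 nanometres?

7.904 micrometres = 0.000007904 metres
894.5 nanometres = 0.0000008945 metres
9.124 nanometres = 0.000000009124 metres

9.124 nanometres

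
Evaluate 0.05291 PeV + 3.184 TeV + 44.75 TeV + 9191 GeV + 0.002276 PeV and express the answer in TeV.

112.311 TeV

In TeV:
  0.05291 PeV = 0.05291 × 10³ TeV = 52.91
  3.184 TeV → 3.184
  44.75 TeV → 44.75
  9191 GeV = 9191 × 10⁻³ TeV = 9.191
  0.002276 PeV = 0.002276 × 10³ TeV = 2.276
Sum: 52.91 + 3.184 + 44.75 + 9.191 + 2.276 = 112.311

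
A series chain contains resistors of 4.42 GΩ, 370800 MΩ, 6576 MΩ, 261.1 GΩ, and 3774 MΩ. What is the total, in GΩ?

In GΩ:
  4.42 GΩ → 4.42
  370800 MΩ = 370800e-3 GΩ = 370.8
  6576 MΩ = 6576e-3 GΩ = 6.576
  261.1 GΩ → 261.1
  3774 MΩ = 3774e-3 GΩ = 3.774
Sum: 4.42 + 370.8 + 6.576 + 261.1 + 3.774 = 646.67

646.67 GΩ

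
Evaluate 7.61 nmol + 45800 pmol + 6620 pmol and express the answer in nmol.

In nmol:
  7.61 nmol → 7.61
  45800 pmol = 45800 × 10⁻³ nmol = 45.8
  6620 pmol = 6620 × 10⁻³ nmol = 6.62
Sum: 7.61 + 45.8 + 6.62 = 60.03

60.03 nmol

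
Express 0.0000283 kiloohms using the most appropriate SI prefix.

= 28.3 × 10⁻³ ohms; 10⁻³ is milli.

28.3 milliohms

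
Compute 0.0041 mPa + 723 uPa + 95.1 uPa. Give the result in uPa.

822.2 uPa

In uPa:
  0.0041 mPa = 0.0041 × 10³ uPa = 4.1
  723 uPa → 723
  95.1 uPa → 95.1
Sum: 4.1 + 723 + 95.1 = 822.2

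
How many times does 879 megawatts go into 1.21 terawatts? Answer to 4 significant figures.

(1.21 × 10¹²) / (879 × 10⁶) = 0.0013766 × 10⁶

1377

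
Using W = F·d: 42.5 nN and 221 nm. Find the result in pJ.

42.5 × 10^-9 × 221 × 10^-9 = 9392.5 × 10^-18 J

0.0093925 pJ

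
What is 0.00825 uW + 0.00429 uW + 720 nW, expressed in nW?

732.54 nW

In nW:
  0.00825 uW = 0.00825 × 10³ nW = 8.25
  0.00429 uW = 0.00429 × 10³ nW = 4.29
  720 nW → 720
Sum: 8.25 + 4.29 + 720 = 732.54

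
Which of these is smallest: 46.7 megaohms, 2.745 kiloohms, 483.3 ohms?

46.7 megaohms = 46700000 ohms
2.745 kiloohms = 2745 ohms
483.3 ohms = 483.3 ohms

483.3 ohms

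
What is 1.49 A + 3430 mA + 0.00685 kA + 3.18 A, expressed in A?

In A:
  1.49 A → 1.49
  3430 mA = 3430 × 10⁻³ A = 3.43
  0.00685 kA = 0.00685 × 10³ A = 6.85
  3.18 A → 3.18
Sum: 1.49 + 3.43 + 6.85 + 3.18 = 14.95

14.95 A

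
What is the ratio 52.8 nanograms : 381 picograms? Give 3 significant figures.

(52.8e-9) / (381e-12) = 0.1386e3

139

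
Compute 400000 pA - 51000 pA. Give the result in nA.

In nA:
  400000 pA = 400000e-3 nA = 400
  51000 pA = 51000e-3 nA = 51
Difference: 400 - 51 = 349

349 nA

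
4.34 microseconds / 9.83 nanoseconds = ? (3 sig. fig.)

442

(4.34 × 10⁻⁶) / (9.83 × 10⁻⁹) = 0.4415 × 10³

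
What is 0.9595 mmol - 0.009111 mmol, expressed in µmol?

In µmol:
  0.9595 mmol = 0.9595 × 10³ µmol = 959.5
  0.009111 mmol = 0.009111 × 10³ µmol = 9.111
Difference: 959.5 - 9.111 = 950.389

950.389 µmol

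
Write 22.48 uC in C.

0.00002248 C

micro = 10^-6, (no prefix) = 10^0; factor is 10^-6.
22.48 × 10^-6 = 0.00002248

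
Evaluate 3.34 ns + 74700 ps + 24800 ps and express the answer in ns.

102.84 ns

In ns:
  3.34 ns → 3.34
  74700 ps = 74700e-3 ns = 74.7
  24800 ps = 24800e-3 ns = 24.8
Sum: 3.34 + 74.7 + 24.8 = 102.84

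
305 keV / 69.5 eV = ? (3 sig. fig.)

4390

(305 × 10³) / (69.5) = 4.388 × 10³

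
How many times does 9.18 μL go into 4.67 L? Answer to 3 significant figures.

509000

(4.67) / (9.18e-6) = 0.5087e6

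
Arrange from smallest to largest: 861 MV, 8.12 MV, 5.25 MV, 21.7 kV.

21.7 kV < 5.25 MV < 8.12 MV < 861 MV

861 MV = 861000000 V
8.12 MV = 8120000 V
5.25 MV = 5250000 V
21.7 kV = 21700 V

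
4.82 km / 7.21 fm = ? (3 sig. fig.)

(4.82 × 10³) / (7.21 × 10⁻¹⁵) = 0.6685 × 10¹⁸

669000000000000000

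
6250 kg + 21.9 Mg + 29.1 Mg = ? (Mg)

57.25 Mg

In Mg:
  6250 kg = 6250e-3 Mg = 6.25
  21.9 Mg → 21.9
  29.1 Mg → 29.1
Sum: 6.25 + 21.9 + 29.1 = 57.25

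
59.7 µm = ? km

0.0000000597 km

micro = 10⁻⁶, kilo = 10³; factor is 10⁻⁹.
59.7 × 10⁻⁹ = 0.0000000597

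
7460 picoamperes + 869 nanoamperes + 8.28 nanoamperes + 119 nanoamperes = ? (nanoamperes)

1003.74 nanoamperes

In nanoamperes:
  7460 picoamperes = 7460 × 10^-3 nanoamperes = 7.46
  869 nanoamperes → 869
  8.28 nanoamperes → 8.28
  119 nanoamperes → 119
Sum: 7.46 + 869 + 8.28 + 119 = 1003.74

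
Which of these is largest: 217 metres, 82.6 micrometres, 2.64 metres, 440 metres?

217 metres = 217 metres
82.6 micrometres = 0.0000826 metres
2.64 metres = 2.64 metres
440 metres = 440 metres

440 metres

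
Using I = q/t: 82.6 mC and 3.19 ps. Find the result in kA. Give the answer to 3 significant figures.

(82.6 × 10⁻³) / (3.19 × 10⁻¹²) = 25.893 × 10⁹ A

25900000 kA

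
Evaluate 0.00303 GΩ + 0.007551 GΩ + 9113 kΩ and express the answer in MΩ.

In MΩ:
  0.00303 GΩ = 0.00303 × 10³ MΩ = 3.03
  0.007551 GΩ = 0.007551 × 10³ MΩ = 7.551
  9113 kΩ = 9113 × 10⁻³ MΩ = 9.113
Sum: 3.03 + 7.551 + 9.113 = 19.694

19.694 MΩ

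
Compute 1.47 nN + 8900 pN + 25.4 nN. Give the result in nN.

In nN:
  1.47 nN → 1.47
  8900 pN = 8900 × 10⁻³ nN = 8.9
  25.4 nN → 25.4
Sum: 1.47 + 8.9 + 25.4 = 35.77

35.77 nN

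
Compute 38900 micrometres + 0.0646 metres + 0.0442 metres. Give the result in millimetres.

147.7 millimetres

In millimetres:
  38900 micrometres = 38900 × 10⁻³ millimetres = 38.9
  0.0646 metres = 0.0646 × 10³ millimetres = 64.6
  0.0442 metres = 0.0442 × 10³ millimetres = 44.2
Sum: 38.9 + 64.6 + 44.2 = 147.7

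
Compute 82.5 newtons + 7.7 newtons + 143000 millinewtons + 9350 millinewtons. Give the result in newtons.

In newtons:
  82.5 newtons → 82.5
  7.7 newtons → 7.7
  143000 millinewtons = 143000e-3 newtons = 143
  9350 millinewtons = 9350e-3 newtons = 9.35
Sum: 82.5 + 7.7 + 143 + 9.35 = 242.55

242.55 newtons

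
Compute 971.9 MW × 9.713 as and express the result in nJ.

9.4400647 nJ

971.9e6 × 9.713e-18 = 9440.0647e-12 J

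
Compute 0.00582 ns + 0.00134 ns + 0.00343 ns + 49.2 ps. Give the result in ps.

In ps:
  0.00582 ns = 0.00582 × 10^3 ps = 5.82
  0.00134 ns = 0.00134 × 10^3 ps = 1.34
  0.00343 ns = 0.00343 × 10^3 ps = 3.43
  49.2 ps → 49.2
Sum: 5.82 + 1.34 + 3.43 + 49.2 = 59.79

59.79 ps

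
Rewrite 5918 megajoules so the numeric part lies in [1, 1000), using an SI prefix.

5.918 gigajoules

= 5.918 × 10⁹ joules; 10⁹ is giga.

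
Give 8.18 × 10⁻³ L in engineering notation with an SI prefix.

8.18 mL

= 8.18 × 10⁻³ L; 10⁻³ is milli.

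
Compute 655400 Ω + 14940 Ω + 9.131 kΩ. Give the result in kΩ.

679.471 kΩ

In kΩ:
  655400 Ω = 655400 × 10⁻³ kΩ = 655.4
  14940 Ω = 14940 × 10⁻³ kΩ = 14.94
  9.131 kΩ → 9.131
Sum: 655.4 + 14.94 + 9.131 = 679.471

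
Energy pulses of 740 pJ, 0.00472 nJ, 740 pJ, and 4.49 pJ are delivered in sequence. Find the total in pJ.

1489.21 pJ

In pJ:
  740 pJ → 740
  0.00472 nJ = 0.00472 × 10³ pJ = 4.72
  740 pJ → 740
  4.49 pJ → 4.49
Sum: 740 + 4.72 + 740 + 4.49 = 1489.21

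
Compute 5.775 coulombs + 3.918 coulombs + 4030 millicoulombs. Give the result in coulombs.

In coulombs:
  5.775 coulombs → 5.775
  3.918 coulombs → 3.918
  4030 millicoulombs = 4030 × 10⁻³ coulombs = 4.03
Sum: 5.775 + 3.918 + 4.03 = 13.723

13.723 coulombs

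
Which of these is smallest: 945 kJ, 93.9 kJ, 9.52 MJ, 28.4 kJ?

945 kJ = 945000 J
93.9 kJ = 93900 J
9.52 MJ = 9520000 J
28.4 kJ = 28400 J

28.4 kJ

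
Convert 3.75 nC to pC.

nano = 1e-9, pico = 1e-12; factor is 1e3.
3.75 × 1e3 = 3750

3750 pC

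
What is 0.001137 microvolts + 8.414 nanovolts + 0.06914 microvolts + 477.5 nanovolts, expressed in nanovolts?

In nanovolts:
  0.001137 microvolts = 0.001137 × 10³ nanovolts = 1.137
  8.414 nanovolts → 8.414
  0.06914 microvolts = 0.06914 × 10³ nanovolts = 69.14
  477.5 nanovolts → 477.5
Sum: 1.137 + 8.414 + 69.14 + 477.5 = 556.191

556.191 nanovolts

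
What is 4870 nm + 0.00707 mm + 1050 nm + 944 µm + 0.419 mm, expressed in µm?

In µm:
  4870 nm = 4870 × 10⁻³ µm = 4.87
  0.00707 mm = 0.00707 × 10³ µm = 7.07
  1050 nm = 1050 × 10⁻³ µm = 1.05
  944 µm → 944
  0.419 mm = 0.419 × 10³ µm = 419
Sum: 4.87 + 7.07 + 1.05 + 944 + 419 = 1375.99

1375.99 µm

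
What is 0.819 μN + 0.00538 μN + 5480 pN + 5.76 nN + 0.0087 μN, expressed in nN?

844.32 nN

In nN:
  0.819 μN = 0.819 × 10³ nN = 819
  0.00538 μN = 0.00538 × 10³ nN = 5.38
  5480 pN = 5480 × 10⁻³ nN = 5.48
  5.76 nN → 5.76
  0.0087 μN = 0.0087 × 10³ nN = 8.7
Sum: 819 + 5.38 + 5.48 + 5.76 + 8.7 = 844.32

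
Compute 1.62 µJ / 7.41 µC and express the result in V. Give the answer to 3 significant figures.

(1.62e-6) / (7.41e-6) = 0.21862 V

0.219 V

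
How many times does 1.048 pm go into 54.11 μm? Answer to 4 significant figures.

51630000

(54.11 × 10⁻⁶) / (1.048 × 10⁻¹²) = 51.632 × 10⁶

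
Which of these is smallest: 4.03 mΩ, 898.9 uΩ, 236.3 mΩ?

898.9 uΩ

4.03 mΩ = 0.00403 Ω
898.9 uΩ = 0.0008989 Ω
236.3 mΩ = 0.2363 Ω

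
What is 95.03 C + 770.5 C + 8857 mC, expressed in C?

In C:
  95.03 C → 95.03
  770.5 C → 770.5
  8857 mC = 8857 × 10^-3 C = 8.857
Sum: 95.03 + 770.5 + 8.857 = 874.387

874.387 C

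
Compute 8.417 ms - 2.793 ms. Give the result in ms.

In ms:
  8.417 ms → 8.417
  2.793 ms → 2.793
Difference: 8.417 - 2.793 = 5.624

5.624 ms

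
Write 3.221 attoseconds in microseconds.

0.000000000003221 microseconds

atto = 10^-18, micro = 10^-6; factor is 10^-12.
3.221 × 10^-12 = 0.000000000003221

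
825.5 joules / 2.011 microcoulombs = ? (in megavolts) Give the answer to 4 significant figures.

410.5 megavolts

(825.5) / (2.011 × 10^-6) = 410.492 × 10^6 V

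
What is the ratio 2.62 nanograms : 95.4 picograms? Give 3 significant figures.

27.5

(2.62e-9) / (95.4e-12) = 0.02746e3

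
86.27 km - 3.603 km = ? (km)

In km:
  86.27 km → 86.27
  3.603 km → 3.603
Difference: 86.27 - 3.603 = 82.667

82.667 km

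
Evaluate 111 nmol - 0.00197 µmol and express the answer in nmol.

In nmol:
  111 nmol → 111
  0.00197 µmol = 0.00197e3 nmol = 1.97
Difference: 111 - 1.97 = 109.03

109.03 nmol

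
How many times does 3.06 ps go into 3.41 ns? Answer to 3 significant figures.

(3.41 × 10⁻⁹) / (3.06 × 10⁻¹²) = 1.114 × 10³

1110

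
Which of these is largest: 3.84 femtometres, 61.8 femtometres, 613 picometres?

3.84 femtometres = 0.00000000000000384 metres
61.8 femtometres = 0.0000000000000618 metres
613 picometres = 0.000000000613 metres

613 picometres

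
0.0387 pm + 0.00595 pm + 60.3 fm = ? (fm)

104.95 fm

In fm:
  0.0387 pm = 0.0387e3 fm = 38.7
  0.00595 pm = 0.00595e3 fm = 5.95
  60.3 fm → 60.3
Sum: 38.7 + 5.95 + 60.3 = 104.95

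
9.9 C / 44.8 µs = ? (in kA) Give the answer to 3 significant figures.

(9.9) / (44.8 × 10⁻⁶) = 0.22098 × 10⁶ A

221 kA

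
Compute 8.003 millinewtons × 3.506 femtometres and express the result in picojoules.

8.003 × 10^-3 × 3.506 × 10^-15 = 28.058518 × 10^-18 J

0.000028058518 picojoules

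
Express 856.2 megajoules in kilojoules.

mega = 10^6, kilo = 10^3; factor is 10^3.
856.2 × 10^3 = 856200

856200 kilojoules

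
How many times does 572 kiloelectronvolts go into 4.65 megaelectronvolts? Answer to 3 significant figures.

8.13

(4.65 × 10^6) / (572 × 10^3) = 0.008129 × 10^3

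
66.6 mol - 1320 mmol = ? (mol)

In mol:
  66.6 mol → 66.6
  1320 mmol = 1320 × 10⁻³ mol = 1.32
Difference: 66.6 - 1.32 = 65.28

65.28 mol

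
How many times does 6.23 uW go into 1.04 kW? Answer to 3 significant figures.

(1.04 × 10^3) / (6.23 × 10^-6) = 0.1669 × 10^9

167000000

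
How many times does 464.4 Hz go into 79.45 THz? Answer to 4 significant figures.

(79.45e12) / (464.4) = 0.17108e12

171100000000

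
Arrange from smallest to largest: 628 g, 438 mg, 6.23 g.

438 mg < 6.23 g < 628 g

628 g = 628 g
438 mg = 0.438 g
6.23 g = 6.23 g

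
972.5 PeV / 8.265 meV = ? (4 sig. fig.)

117700000000000000000

(972.5 × 10¹⁵) / (8.265 × 10⁻³) = 117.66 × 10¹⁸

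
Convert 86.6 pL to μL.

pico = 1e-12, micro = 1e-6; factor is 1e-6.
86.6 × 1e-6 = 0.0000866

0.0000866 μL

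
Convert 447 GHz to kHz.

447000000 kHz

giga = 10⁹, kilo = 10³; factor is 10⁶.
447 × 10⁶ = 447000000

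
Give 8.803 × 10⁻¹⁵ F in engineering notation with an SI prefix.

8.803 fF

= 8.803 × 10⁻¹⁵ F; 10⁻¹⁵ is femto.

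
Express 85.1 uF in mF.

0.0851 mF

micro = 10⁻⁶, milli = 10⁻³; factor is 10⁻³.
85.1 × 10⁻³ = 0.0851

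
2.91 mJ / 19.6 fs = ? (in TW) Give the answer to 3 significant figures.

0.148 TW

(2.91 × 10⁻³) / (19.6 × 10⁻¹⁵) = 0.14847 × 10¹² W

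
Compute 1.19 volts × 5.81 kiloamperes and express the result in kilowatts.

6.9139 kilowatts

1.19 × 5.81 × 10³ = 6.9139 × 10³ W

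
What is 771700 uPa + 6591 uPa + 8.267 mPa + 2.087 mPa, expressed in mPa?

In mPa:
  771700 uPa = 771700 × 10⁻³ mPa = 771.7
  6591 uPa = 6591 × 10⁻³ mPa = 6.591
  8.267 mPa → 8.267
  2.087 mPa → 2.087
Sum: 771.7 + 6.591 + 8.267 + 2.087 = 788.645

788.645 mPa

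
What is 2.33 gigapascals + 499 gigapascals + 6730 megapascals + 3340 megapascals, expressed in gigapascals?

511.4 gigapascals

In gigapascals:
  2.33 gigapascals → 2.33
  499 gigapascals → 499
  6730 megapascals = 6730 × 10^-3 gigapascals = 6.73
  3340 megapascals = 3340 × 10^-3 gigapascals = 3.34
Sum: 2.33 + 499 + 6.73 + 3.34 = 511.4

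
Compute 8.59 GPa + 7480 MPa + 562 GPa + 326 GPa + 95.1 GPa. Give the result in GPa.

999.17 GPa

In GPa:
  8.59 GPa → 8.59
  7480 MPa = 7480 × 10⁻³ GPa = 7.48
  562 GPa → 562
  326 GPa → 326
  95.1 GPa → 95.1
Sum: 8.59 + 7.48 + 562 + 326 + 95.1 = 999.17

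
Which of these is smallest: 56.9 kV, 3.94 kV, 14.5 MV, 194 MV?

56.9 kV = 56900 V
3.94 kV = 3940 V
14.5 MV = 14500000 V
194 MV = 194000000 V

3.94 kV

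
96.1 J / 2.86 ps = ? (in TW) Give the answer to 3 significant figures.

(96.1) / (2.86 × 10⁻¹²) = 33.601 × 10¹² W

33.6 TW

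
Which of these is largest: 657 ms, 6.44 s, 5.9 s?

6.44 s

657 ms = 0.657 s
6.44 s = 6.44 s
5.9 s = 5.9 s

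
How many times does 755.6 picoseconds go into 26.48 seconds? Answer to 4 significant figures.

35040000000

(26.48) / (755.6 × 10⁻¹²) = 0.035045 × 10¹²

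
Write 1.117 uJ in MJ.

0.000000000001117 MJ

micro = 1e-6, mega = 1e6; factor is 1e-12.
1.117 × 1e-12 = 0.000000000001117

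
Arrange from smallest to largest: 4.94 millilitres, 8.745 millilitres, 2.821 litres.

4.94 millilitres = 0.00494 litres
8.745 millilitres = 0.008745 litres
2.821 litres = 2.821 litres

4.94 millilitres < 8.745 millilitres < 2.821 litres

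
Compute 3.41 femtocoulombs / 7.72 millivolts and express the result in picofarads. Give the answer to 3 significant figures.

(3.41 × 10^-15) / (7.72 × 10^-3) = 0.44171 × 10^-12 F

0.442 picofarads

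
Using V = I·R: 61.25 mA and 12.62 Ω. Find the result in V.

61.25 × 10^-3 × 12.62 = 772.975 × 10^-3 V

0.772975 V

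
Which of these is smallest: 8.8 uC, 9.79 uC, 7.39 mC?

8.8 uC

8.8 uC = 0.0000088 C
9.79 uC = 0.00000979 C
7.39 mC = 0.00739 C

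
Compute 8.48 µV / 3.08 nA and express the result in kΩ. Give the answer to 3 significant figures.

2.75 kΩ

(8.48 × 10^-6) / (3.08 × 10^-9) = 2.7532 × 10^3 Ω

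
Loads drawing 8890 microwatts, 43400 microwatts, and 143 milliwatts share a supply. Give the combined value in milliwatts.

195.29 milliwatts

In milliwatts:
  8890 microwatts = 8890 × 10^-3 milliwatts = 8.89
  43400 microwatts = 43400 × 10^-3 milliwatts = 43.4
  143 milliwatts → 143
Sum: 8.89 + 43.4 + 143 = 195.29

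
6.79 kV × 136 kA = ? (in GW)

6.79e3 × 136e3 = 923.44e6 W

0.92344 GW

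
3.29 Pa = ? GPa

(no prefix) = 10⁰, giga = 10⁹; factor is 10⁻⁹.
3.29 × 10⁻⁹ = 0.00000000329

0.00000000329 GPa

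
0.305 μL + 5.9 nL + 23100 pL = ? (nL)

334 nL

In nL:
  0.305 μL = 0.305 × 10³ nL = 305
  5.9 nL → 5.9
  23100 pL = 23100 × 10⁻³ nL = 23.1
Sum: 305 + 5.9 + 23.1 = 334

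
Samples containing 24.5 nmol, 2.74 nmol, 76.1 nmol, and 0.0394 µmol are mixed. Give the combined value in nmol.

In nmol:
  24.5 nmol → 24.5
  2.74 nmol → 2.74
  76.1 nmol → 76.1
  0.0394 µmol = 0.0394e3 nmol = 39.4
Sum: 24.5 + 2.74 + 76.1 + 39.4 = 142.74

142.74 nmol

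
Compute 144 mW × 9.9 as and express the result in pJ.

0.0000014256 pJ

144 × 10⁻³ × 9.9 × 10⁻¹⁸ = 1425.6 × 10⁻²¹ J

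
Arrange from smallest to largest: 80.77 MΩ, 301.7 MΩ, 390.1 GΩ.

80.77 MΩ = 80770000 Ω
301.7 MΩ = 301700000 Ω
390.1 GΩ = 390100000000 Ω

80.77 MΩ < 301.7 MΩ < 390.1 GΩ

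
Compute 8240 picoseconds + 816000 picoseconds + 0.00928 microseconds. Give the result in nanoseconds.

In nanoseconds:
  8240 picoseconds = 8240 × 10⁻³ nanoseconds = 8.24
  816000 picoseconds = 816000 × 10⁻³ nanoseconds = 816
  0.00928 microseconds = 0.00928 × 10³ nanoseconds = 9.28
Sum: 8.24 + 816 + 9.28 = 833.52

833.52 nanoseconds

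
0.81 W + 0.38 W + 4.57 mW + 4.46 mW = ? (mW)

In mW:
  0.81 W = 0.81 × 10³ mW = 810
  0.38 W = 0.38 × 10³ mW = 380
  4.57 mW → 4.57
  4.46 mW → 4.46
Sum: 810 + 380 + 4.57 + 4.46 = 1199.03

1199.03 mW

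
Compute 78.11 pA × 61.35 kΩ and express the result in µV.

78.11 × 10⁻¹² × 61.35 × 10³ = 4792.0485 × 10⁻⁹ V

4.7920485 µV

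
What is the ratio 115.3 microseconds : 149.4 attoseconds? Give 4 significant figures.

(115.3e-6) / (149.4e-18) = 0.77175e12

771800000000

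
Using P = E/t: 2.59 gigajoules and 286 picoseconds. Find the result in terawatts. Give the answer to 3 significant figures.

9060000 terawatts

(2.59 × 10⁹) / (286 × 10⁻¹²) = 0.0090559 × 10²¹ W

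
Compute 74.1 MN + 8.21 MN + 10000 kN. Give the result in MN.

92.31 MN

In MN:
  74.1 MN → 74.1
  8.21 MN → 8.21
  10000 kN = 10000 × 10^-3 MN = 10
Sum: 74.1 + 8.21 + 10 = 92.31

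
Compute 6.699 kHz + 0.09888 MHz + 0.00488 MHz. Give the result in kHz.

110.459 kHz

In kHz:
  6.699 kHz → 6.699
  0.09888 MHz = 0.09888 × 10^3 kHz = 98.88
  0.00488 MHz = 0.00488 × 10^3 kHz = 4.88
Sum: 6.699 + 98.88 + 4.88 = 110.459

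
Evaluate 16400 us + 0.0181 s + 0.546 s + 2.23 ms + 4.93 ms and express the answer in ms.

In ms:
  16400 us = 16400e-3 ms = 16.4
  0.0181 s = 0.0181e3 ms = 18.1
  0.546 s = 0.546e3 ms = 546
  2.23 ms → 2.23
  4.93 ms → 4.93
Sum: 16.4 + 18.1 + 546 + 2.23 + 4.93 = 587.66

587.66 ms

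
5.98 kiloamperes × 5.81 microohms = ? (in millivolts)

5.98 × 10³ × 5.81 × 10⁻⁶ = 34.7438 × 10⁻³ V

34.7438 millivolts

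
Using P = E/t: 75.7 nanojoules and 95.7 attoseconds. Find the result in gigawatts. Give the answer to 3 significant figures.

0.791 gigawatts

(75.7 × 10⁻⁹) / (95.7 × 10⁻¹⁸) = 0.79101 × 10⁹ W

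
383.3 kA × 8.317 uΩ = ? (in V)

383.3e3 × 8.317e-6 = 3187.9061e-3 V

3.1879061 V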